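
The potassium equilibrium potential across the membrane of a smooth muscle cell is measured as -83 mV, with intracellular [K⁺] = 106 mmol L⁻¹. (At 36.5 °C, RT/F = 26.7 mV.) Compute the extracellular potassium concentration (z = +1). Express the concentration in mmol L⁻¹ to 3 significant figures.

4.73 mmol L⁻¹

Nernst: E = (26.7/1) · ln([out]/[in]), so ln([out]/[in]) = -83.0 × 1 / 26.7 = -3.1086.
[out]/[in] = e^(-3.1086) = 0.04466.
[out] = 0.04466 × 106 = 4.734 mmol L⁻¹.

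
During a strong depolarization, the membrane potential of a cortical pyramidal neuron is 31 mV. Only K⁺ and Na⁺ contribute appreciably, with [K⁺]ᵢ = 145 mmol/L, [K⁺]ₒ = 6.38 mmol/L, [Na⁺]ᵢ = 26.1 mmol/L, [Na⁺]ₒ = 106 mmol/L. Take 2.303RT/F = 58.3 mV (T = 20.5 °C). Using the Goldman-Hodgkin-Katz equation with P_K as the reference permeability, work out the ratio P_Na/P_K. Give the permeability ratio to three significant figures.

Let α = P_Na/P_K. GHK: Vm = 58.3·log₁₀[(Kₒ + α·Naₒ)/(Kᵢ + α·Naᵢ)].
10^(Vm/58.3) = 10^(31.0/58.3) = 3.402
So 3.402·(Kᵢ + α·Naᵢ) = Kₒ + α·Naₒ → α = (3.402·145.0 − 6.38) / (106.0 − 3.402·26.1)
α = (493.3 − 6.38) / (106.0 − 88.79) = 486.9/17.21 = 28.3

28.3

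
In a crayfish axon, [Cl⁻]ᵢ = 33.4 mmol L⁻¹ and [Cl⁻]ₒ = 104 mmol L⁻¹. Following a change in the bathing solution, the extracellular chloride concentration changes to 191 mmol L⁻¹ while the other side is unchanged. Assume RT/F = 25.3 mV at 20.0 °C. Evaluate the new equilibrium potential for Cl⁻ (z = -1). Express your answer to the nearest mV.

After the shift: [Cl⁻]_out = 191, [Cl⁻]_in = 33.4 mmol L⁻¹.
E_new = (25.3/-1)·ln(191/33.4) = -25.30 · (1.7437) = -44.12 mV

-44 mV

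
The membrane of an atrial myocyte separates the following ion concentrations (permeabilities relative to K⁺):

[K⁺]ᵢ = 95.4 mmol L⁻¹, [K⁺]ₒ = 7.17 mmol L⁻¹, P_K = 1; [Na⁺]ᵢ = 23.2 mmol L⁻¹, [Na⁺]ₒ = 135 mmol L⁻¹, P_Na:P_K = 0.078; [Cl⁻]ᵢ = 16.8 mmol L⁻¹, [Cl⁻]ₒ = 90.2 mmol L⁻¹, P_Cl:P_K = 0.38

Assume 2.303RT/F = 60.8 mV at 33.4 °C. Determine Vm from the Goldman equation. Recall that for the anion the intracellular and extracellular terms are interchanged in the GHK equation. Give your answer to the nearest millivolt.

Vm = 60.8 · log₁₀[(Σ P·[cation]ₒ + Σ P·[anion]ᵢ) / (Σ P·[cation]ᵢ + Σ P·[anion]ₒ)]
Numerator = 1×7.17 + 0.078×135 + 0.38×16.8 = 24.08
Denominator = 1×95.4 + 0.078×23.2 + 0.38×90.2 = 131.5
Vm = 60.8 · log₁₀(0.18317) = 60.8 × (-0.7371) = -44.82 mV

-45 mV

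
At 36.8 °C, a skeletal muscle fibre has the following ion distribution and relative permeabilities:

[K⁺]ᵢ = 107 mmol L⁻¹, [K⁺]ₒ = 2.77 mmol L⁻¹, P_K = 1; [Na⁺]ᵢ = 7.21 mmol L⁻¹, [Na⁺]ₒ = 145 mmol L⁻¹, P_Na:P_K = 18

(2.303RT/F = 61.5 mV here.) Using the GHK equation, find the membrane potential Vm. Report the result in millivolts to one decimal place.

Vm = 61.5 · log₁₀[(Σ P·[cation]ₒ + Σ P·[anion]ᵢ) / (Σ P·[cation]ᵢ + Σ P·[anion]ₒ)]
Numerator = 1×2.77 + 18×145 = 2613
Denominator = 1×107 + 18×7.21 = 236.8
Vm = 61.5 · log₁₀(11.035) = 61.5 × (1.0428) = 64.13 mV

64.1 mV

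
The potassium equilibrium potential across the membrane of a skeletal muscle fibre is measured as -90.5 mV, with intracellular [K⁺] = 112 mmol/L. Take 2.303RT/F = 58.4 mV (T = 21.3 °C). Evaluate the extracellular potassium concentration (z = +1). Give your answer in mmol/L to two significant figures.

3.2 mmol/L

Nernst: E = (58.4/1) · log₁₀([out]/[in]), so log₁₀([out]/[in]) = -90.5 × 1 / 58.4 = -1.5497.
[out]/[in] = 10^(-1.5497) = 0.02821.
[out] = 0.02821 × 112 = 3.159 mmol/L.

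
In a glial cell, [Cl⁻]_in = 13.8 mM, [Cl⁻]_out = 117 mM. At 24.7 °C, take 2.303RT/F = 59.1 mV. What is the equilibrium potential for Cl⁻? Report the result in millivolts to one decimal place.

-54.9 mV

E = (59.1/z) · log₁₀([Cl⁻]_out/[Cl⁻]_in) with z = -1.
For an anion, dividing by z = -1 reverses the sign.
= (59.1/-1) · log₁₀(117/13.8) = -59.10 · log₁₀(8.478)
= -59.10 · (0.9283) = -54.86 mV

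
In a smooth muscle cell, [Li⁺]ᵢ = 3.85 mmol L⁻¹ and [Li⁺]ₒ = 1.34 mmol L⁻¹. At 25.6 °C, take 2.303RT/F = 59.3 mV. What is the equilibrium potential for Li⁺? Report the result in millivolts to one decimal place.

-27.2 mV

E = (59.3/z) · log₁₀([Li⁺]_out/[Li⁺]_in) with z = +1.
= (59.3/1) · log₁₀(1.34/3.85) = 59.30 · log₁₀(0.3481)
= 59.30 · (-0.4584) = -27.18 mV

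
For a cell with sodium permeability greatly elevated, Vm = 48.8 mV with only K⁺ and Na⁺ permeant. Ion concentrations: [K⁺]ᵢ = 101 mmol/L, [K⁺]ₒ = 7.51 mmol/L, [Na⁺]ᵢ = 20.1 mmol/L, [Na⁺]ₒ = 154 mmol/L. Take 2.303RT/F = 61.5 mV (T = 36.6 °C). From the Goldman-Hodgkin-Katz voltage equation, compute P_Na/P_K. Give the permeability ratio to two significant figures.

Let α = P_Na/P_K. GHK: Vm = 61.5·log₁₀[(Kₒ + α·Naₒ)/(Kᵢ + α·Naᵢ)].
10^(Vm/61.5) = 10^(48.8/61.5) = 6.2158
So 6.2158·(Kᵢ + α·Naᵢ) = Kₒ + α·Naₒ → α = (6.2158·101.0 − 7.51) / (154.0 − 6.2158·20.1)
α = (627.8 − 7.51) / (154.0 − 124.9) = 620.3/29.06 = 21.34

21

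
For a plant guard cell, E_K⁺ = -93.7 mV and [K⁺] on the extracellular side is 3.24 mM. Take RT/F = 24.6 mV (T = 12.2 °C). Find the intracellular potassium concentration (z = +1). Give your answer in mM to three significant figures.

146 mM

Nernst: E = (24.6/1) · ln([out]/[in]), so ln([out]/[in]) = -93.7 × 1 / 24.6 = -3.8089.
[out]/[in] = e^(-3.8089) = 0.02217.
[in] = 3.24 / 0.02217 = 146.1 mM.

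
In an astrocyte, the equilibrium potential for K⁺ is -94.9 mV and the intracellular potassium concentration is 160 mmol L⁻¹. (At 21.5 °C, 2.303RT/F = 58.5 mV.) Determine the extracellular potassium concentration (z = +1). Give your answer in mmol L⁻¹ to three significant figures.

3.82 mmol L⁻¹

Nernst: E = (58.5/1) · log₁₀([out]/[in]), so log₁₀([out]/[in]) = -94.9 × 1 / 58.5 = -1.6222.
[out]/[in] = 10^(-1.6222) = 0.02387.
[out] = 0.02387 × 160 = 3.819 mmol L⁻¹.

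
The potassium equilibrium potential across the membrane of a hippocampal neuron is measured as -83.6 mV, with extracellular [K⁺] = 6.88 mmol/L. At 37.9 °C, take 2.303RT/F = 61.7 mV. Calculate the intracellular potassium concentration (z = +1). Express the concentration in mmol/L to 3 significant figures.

Nernst: E = (61.7/1) · log₁₀([out]/[in]), so log₁₀([out]/[in]) = -83.6 × 1 / 61.7 = -1.3549.
[out]/[in] = 10^(-1.3549) = 0.04416.
[in] = 6.88 / 0.04416 = 155.8 mmol/L.

156 mmol/L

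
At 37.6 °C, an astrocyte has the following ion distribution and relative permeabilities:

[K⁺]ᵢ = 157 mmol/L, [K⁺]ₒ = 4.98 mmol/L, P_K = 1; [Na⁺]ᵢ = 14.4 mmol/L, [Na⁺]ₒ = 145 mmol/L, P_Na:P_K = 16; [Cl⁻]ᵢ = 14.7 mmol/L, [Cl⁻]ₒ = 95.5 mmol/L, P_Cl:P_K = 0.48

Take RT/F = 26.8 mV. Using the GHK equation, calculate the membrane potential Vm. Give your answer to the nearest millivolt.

45 mV

Vm = 26.8 · ln[(Σ P·[cation]ₒ + Σ P·[anion]ᵢ) / (Σ P·[cation]ᵢ + Σ P·[anion]ₒ)]
Numerator = 1×4.98 + 16×145 + 0.48×14.7 = 2332
Denominator = 1×157 + 16×14.4 + 0.48×95.5 = 433.2
Vm = 26.8 · ln(5.3828) = 26.8 × (1.6832) = 45.11 mV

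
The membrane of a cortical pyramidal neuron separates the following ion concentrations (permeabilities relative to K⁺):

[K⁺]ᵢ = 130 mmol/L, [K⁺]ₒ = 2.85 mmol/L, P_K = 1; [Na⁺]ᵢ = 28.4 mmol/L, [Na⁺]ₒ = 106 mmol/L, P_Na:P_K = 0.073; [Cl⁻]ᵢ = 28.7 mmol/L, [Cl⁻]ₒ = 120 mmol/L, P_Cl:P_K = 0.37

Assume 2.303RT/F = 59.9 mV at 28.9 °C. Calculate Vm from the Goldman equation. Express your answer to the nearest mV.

Vm = 59.9 · log₁₀[(Σ P·[cation]ₒ + Σ P·[anion]ᵢ) / (Σ P·[cation]ᵢ + Σ P·[anion]ₒ)]
Numerator = 1×2.85 + 0.073×106 + 0.37×28.7 = 21.21
Denominator = 1×130 + 0.073×28.4 + 0.37×120 = 176.5
Vm = 59.9 · log₁₀(0.12017) = 59.9 × (-0.9202) = -55.12 mV

-55 mV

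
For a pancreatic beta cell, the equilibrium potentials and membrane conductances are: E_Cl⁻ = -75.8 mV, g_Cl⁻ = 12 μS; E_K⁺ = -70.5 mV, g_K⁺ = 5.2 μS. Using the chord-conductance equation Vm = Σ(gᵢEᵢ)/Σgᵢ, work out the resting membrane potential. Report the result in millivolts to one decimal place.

-74.2 mV

Σ gᵢEᵢ = 12·(-75.8) + 5.2·(-70.5) = -1276.20
Σ gᵢ = 12 + 5.2 = 17.2
Vm = -1276.20 / 17.2 = -74.20 mV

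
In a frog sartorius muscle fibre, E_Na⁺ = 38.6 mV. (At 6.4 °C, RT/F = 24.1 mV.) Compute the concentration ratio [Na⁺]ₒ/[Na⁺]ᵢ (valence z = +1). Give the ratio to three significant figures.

ln([out]/[in]) = E·z/(24.1) = 38.6 × 1 / 24.1 = 1.6017
[out]/[in] = e^(1.6017) = 4.961

4.96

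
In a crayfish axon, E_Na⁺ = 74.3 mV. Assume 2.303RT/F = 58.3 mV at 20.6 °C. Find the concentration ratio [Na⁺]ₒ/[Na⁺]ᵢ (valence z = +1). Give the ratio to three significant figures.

18.8

log₁₀([out]/[in]) = E·z/(58.3) = 74.3 × 1 / 58.3 = 1.2744
[out]/[in] = 10^(1.2744) = 18.81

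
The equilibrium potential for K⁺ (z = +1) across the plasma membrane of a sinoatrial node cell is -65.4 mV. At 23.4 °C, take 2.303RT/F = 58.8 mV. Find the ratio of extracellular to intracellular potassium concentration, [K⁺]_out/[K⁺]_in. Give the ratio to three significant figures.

log₁₀([out]/[in]) = E·z/(58.8) = -65.4 × 1 / 58.8 = -1.1122
[out]/[in] = 10^(-1.1122) = 0.07722

0.0772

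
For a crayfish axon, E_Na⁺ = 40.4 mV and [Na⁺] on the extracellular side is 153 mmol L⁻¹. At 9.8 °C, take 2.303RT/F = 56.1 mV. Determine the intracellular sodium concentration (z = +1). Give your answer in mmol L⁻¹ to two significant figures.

29 mmol L⁻¹

Nernst: E = (56.1/1) · log₁₀([out]/[in]), so log₁₀([out]/[in]) = 40.4 × 1 / 56.1 = 0.7201.
[out]/[in] = 10^(0.7201) = 5.25.
[in] = 153 / 5.25 = 29.14 mmol L⁻¹.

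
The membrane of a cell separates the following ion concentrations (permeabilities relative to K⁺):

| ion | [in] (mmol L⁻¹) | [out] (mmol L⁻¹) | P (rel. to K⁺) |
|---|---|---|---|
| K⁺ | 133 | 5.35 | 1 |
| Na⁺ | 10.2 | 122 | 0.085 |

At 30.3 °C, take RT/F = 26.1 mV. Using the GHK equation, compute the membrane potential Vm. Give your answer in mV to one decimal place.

-55.9 mV

Vm = 26.1 · ln[(Σ P·[cation]ₒ + Σ P·[anion]ᵢ) / (Σ P·[cation]ᵢ + Σ P·[anion]ₒ)]
Numerator = 1×5.35 + 0.085×122 = 15.72
Denominator = 1×133 + 0.085×10.2 = 133.9
Vm = 26.1 · ln(0.11743) = 26.1 × (-2.1419) = -55.90 mV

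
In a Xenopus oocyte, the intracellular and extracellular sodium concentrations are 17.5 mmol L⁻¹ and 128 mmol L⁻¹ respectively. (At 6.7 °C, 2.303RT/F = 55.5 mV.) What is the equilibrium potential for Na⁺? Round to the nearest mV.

E = (55.5/z) · log₁₀([Na⁺]_out/[Na⁺]_in) with z = +1.
= (55.5/1) · log₁₀(128/17.5) = 55.50 · log₁₀(7.314)
= 55.50 · (0.8642) = 47.96 mV

48 mV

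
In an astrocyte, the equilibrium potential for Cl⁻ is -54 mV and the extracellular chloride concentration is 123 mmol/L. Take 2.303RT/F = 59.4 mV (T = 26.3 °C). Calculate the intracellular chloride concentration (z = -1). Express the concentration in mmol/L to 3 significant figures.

Nernst: E = (59.4/-1) · log₁₀([out]/[in]), so log₁₀([out]/[in]) = -54.0 × -1 / 59.4 = 0.9091.
[out]/[in] = 10^(0.9091) = 8.111.
[in] = 123 / 8.111 = 15.16 mmol/L.

15.2 mmol/L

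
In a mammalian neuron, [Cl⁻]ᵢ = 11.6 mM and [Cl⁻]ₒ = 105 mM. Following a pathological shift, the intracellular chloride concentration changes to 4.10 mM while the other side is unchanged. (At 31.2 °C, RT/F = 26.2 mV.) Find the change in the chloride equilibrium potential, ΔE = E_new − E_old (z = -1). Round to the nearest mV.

E_old = (26.2/-1)·ln(105/11.6) = -57.72 mV
E_new = (26.2/-1)·ln(105/4.10) = -84.97 mV
ΔE = -84.97 − (-57.72) = -27.25 mV

-27 mV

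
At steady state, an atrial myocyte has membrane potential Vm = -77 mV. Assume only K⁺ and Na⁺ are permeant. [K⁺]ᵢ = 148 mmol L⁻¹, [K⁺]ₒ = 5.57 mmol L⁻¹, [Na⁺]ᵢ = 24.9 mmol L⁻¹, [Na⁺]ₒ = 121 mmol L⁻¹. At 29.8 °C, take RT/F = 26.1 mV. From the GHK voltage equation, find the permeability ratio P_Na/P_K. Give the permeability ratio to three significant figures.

0.0182

Let α = P_Na/P_K. GHK: Vm = 26.1·ln[(Kₒ + α·Naₒ)/(Kᵢ + α·Naᵢ)].
e^(Vm/26.1) = e^(-77.0/26.1) = 0.05233
So 0.05233·(Kᵢ + α·Naᵢ) = Kₒ + α·Naₒ → α = (0.05233·148.0 − 5.57) / (121.0 − 0.05233·24.9)
α = (7.745 − 5.57) / (121.0 − 1.303) = 2.175/119.7 = 0.01817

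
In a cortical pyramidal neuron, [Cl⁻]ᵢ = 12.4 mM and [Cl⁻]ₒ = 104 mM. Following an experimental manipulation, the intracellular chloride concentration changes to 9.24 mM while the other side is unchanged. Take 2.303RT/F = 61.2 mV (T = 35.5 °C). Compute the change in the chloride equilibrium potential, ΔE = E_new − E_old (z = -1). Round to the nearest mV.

E_old = (61.2/-1)·log₁₀(104/12.4) = -56.53 mV
E_new = (61.2/-1)·log₁₀(104/9.24) = -64.34 mV
ΔE = -64.34 − (-56.53) = -7.82 mV

-8 mV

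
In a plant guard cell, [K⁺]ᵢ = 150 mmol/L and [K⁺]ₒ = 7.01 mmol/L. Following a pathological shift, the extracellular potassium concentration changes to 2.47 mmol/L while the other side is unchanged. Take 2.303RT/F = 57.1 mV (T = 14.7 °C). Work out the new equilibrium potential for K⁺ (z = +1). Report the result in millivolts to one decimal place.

After the shift: [K⁺]_out = 2.47, [K⁺]_in = 150 mmol/L.
E_new = (57.1/1)·log₁₀(2.47/150) = 57.10 · (-1.7834) = -101.83 mV

-101.8 mV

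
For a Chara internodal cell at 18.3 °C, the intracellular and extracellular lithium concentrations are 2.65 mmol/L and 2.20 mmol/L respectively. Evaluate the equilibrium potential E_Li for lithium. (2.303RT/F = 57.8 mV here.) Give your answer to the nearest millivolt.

E = (57.8/z) · log₁₀([Li⁺]_out/[Li⁺]_in) with z = +1.
= (57.8/1) · log₁₀(2.20/2.65) = 57.80 · log₁₀(0.8302)
= 57.80 · (-0.0808) = -4.67 mV

-5 mV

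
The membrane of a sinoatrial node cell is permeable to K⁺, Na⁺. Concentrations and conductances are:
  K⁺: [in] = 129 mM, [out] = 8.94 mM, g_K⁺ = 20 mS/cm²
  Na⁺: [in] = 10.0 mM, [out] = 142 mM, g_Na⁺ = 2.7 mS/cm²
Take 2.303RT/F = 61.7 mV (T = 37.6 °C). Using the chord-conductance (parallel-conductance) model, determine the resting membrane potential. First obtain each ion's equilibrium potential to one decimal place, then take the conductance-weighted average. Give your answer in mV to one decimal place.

E_K⁺ = (61.7/1)·log₁₀(8.94/129) = -71.5 mV
E_Na⁺ = (61.7/1)·log₁₀(142/10.0) = 71.1 mV
Vm = (Σ gᵢEᵢ)/(Σ gᵢ) = (20·-71.5 + 2.7·71.1) / (20 + 2.7)
= -1238.03 / 22.7 = -54.54 mV

-54.5 mV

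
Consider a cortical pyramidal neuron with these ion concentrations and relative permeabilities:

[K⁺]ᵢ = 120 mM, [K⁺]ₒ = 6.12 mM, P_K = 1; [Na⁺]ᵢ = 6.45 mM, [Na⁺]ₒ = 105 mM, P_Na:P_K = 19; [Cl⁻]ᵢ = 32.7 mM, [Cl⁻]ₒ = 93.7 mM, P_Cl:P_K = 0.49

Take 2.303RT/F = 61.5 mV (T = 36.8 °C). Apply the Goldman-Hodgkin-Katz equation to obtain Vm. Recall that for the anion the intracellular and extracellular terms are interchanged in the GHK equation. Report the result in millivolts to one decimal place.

Vm = 61.5 · log₁₀[(Σ P·[cation]ₒ + Σ P·[anion]ᵢ) / (Σ P·[cation]ᵢ + Σ P·[anion]ₒ)]
Numerator = 1×6.12 + 19×105 + 0.49×32.7 = 2017
Denominator = 1×120 + 19×6.45 + 0.49×93.7 = 288.5
Vm = 61.5 · log₁₀(6.9927) = 61.5 × (0.8446) = 51.95 mV

51.9 mV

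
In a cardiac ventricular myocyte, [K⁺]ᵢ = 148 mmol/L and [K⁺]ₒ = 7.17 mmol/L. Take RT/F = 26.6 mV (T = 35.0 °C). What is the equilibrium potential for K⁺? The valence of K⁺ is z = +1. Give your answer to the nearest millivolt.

E = (26.6/z) · ln([K⁺]_out/[K⁺]_in) with z = +1.
= (26.6/1) · ln(7.17/148) = 26.60 · ln(0.04845)
= 26.60 · (-3.0273) = -80.53 mV

-81 mV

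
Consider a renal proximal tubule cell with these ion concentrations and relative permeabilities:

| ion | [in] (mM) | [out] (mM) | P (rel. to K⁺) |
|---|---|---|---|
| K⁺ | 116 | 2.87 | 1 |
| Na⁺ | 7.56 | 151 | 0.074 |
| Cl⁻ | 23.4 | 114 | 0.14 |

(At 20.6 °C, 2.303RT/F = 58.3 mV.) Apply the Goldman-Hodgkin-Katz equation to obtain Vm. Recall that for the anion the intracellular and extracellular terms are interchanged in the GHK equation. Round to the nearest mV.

Vm = 58.3 · log₁₀[(Σ P·[cation]ₒ + Σ P·[anion]ᵢ) / (Σ P·[cation]ᵢ + Σ P·[anion]ₒ)]
Numerator = 1×2.87 + 0.074×151 + 0.14×23.4 = 17.32
Denominator = 1×116 + 0.074×7.56 + 0.14×114 = 132.5
Vm = 58.3 · log₁₀(0.1307) = 58.3 × (-0.8837) = -51.52 mV

-52 mV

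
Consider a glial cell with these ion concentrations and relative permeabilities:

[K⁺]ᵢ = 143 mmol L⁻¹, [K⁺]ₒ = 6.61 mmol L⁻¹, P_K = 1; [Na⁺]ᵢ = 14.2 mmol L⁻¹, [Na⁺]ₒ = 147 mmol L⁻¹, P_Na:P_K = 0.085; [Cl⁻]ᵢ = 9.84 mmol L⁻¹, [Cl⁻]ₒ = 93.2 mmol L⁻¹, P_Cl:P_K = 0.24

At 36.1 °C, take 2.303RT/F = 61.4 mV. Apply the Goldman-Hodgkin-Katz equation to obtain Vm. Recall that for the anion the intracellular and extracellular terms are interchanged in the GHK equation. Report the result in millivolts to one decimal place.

Vm = 61.4 · log₁₀[(Σ P·[cation]ₒ + Σ P·[anion]ᵢ) / (Σ P·[cation]ᵢ + Σ P·[anion]ₒ)]
Numerator = 1×6.61 + 0.085×147 + 0.24×9.84 = 21.47
Denominator = 1×143 + 0.085×14.2 + 0.24×93.2 = 166.6
Vm = 61.4 · log₁₀(0.12887) = 61.4 × (-0.8898) = -54.64 mV

-54.6 mV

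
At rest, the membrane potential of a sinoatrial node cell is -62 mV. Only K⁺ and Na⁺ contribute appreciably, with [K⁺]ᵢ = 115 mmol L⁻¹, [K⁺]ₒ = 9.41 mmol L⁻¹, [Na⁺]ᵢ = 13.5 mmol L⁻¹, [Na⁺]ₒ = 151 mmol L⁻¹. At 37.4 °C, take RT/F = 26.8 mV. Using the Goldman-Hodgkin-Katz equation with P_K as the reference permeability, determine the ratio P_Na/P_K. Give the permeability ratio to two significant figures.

Let α = P_Na/P_K. GHK: Vm = 26.8·ln[(Kₒ + α·Naₒ)/(Kᵢ + α·Naᵢ)].
e^(Vm/26.8) = e^(-62.0/26.8) = 0.098921
So 0.098921·(Kᵢ + α·Naᵢ) = Kₒ + α·Naₒ → α = (0.098921·115.0 − 9.41) / (151.0 − 0.098921·13.5)
α = (11.38 − 9.41) / (151.0 − 1.335) = 1.966/149.7 = 0.01314

0.013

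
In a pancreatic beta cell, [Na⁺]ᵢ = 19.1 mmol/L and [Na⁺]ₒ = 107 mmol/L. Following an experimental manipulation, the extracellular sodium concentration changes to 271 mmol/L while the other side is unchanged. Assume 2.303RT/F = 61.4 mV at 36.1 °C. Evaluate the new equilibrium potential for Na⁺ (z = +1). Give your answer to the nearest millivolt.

After the shift: [Na⁺]_out = 271, [Na⁺]_in = 19.1 mmol/L.
E_new = (61.4/1)·log₁₀(271/19.1) = 61.40 · (1.1519) = 70.73 mV

71 mV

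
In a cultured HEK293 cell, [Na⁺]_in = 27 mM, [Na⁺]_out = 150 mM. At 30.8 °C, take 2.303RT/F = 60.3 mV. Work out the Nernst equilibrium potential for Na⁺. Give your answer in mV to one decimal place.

44.9 mV

E = (60.3/z) · log₁₀([Na⁺]_out/[Na⁺]_in) with z = +1.
= (60.3/1) · log₁₀(150/27) = 60.30 · log₁₀(5.556)
= 60.30 · (0.7447) = 44.91 mV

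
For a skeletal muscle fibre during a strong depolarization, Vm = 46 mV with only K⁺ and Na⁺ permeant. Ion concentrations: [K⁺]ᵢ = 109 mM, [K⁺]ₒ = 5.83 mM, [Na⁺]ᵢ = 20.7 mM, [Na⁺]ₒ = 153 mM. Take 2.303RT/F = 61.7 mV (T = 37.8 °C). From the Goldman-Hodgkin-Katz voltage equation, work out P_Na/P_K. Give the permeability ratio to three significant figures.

Let α = P_Na/P_K. GHK: Vm = 61.7·log₁₀[(Kₒ + α·Naₒ)/(Kᵢ + α·Naᵢ)].
10^(Vm/61.7) = 10^(46.0/61.7) = 5.566
So 5.566·(Kᵢ + α·Naᵢ) = Kₒ + α·Naₒ → α = (5.566·109.0 − 5.83) / (153.0 − 5.566·20.7)
α = (606.7 − 5.83) / (153.0 − 115.2) = 600.9/37.78 = 15.9

15.9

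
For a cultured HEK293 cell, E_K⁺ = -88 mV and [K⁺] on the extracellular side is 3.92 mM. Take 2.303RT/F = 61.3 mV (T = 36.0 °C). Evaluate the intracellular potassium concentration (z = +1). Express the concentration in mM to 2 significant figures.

110 mM

Nernst: E = (61.3/1) · log₁₀([out]/[in]), so log₁₀([out]/[in]) = -88.0 × 1 / 61.3 = -1.4356.
[out]/[in] = 10^(-1.4356) = 0.03668.
[in] = 3.92 / 0.03668 = 106.9 mM.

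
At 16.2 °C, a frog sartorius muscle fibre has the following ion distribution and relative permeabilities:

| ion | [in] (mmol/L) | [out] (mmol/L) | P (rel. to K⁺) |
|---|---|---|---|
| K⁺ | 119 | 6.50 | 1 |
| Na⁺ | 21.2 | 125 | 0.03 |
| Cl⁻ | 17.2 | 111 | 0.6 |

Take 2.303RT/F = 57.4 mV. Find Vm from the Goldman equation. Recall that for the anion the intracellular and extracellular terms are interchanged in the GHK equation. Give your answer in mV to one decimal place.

-54.9 mV

Vm = 57.4 · log₁₀[(Σ P·[cation]ₒ + Σ P·[anion]ᵢ) / (Σ P·[cation]ᵢ + Σ P·[anion]ₒ)]
Numerator = 1×6.50 + 0.03×125 + 0.6×17.2 = 20.57
Denominator = 1×119 + 0.03×21.2 + 0.6×111 = 186.2
Vm = 57.4 · log₁₀(0.11045) = 57.4 × (-0.9568) = -54.92 mV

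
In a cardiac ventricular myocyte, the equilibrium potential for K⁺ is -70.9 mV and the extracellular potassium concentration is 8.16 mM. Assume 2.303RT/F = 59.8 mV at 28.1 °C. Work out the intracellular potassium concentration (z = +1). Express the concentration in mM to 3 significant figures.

Nernst: E = (59.8/1) · log₁₀([out]/[in]), so log₁₀([out]/[in]) = -70.9 × 1 / 59.8 = -1.1856.
[out]/[in] = 10^(-1.1856) = 0.06522.
[in] = 8.16 / 0.06522 = 125.1 mM.

125 mM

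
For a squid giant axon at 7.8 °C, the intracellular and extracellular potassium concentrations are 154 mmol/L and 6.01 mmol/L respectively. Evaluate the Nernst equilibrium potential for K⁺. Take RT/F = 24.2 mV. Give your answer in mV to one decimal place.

-78.5 mV

E = (24.2/z) · ln([K⁺]_out/[K⁺]_in) with z = +1.
= (24.2/1) · ln(6.01/154) = 24.20 · ln(0.03903)
= 24.20 · (-3.2435) = -78.49 mV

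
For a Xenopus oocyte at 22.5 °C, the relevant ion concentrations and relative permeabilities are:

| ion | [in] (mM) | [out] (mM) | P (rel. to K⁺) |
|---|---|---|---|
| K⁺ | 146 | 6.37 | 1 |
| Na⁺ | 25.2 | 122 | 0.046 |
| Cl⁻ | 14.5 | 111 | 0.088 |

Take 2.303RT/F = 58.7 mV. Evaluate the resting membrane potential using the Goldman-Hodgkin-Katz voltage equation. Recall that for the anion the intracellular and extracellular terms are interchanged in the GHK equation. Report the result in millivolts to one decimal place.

-63.0 mV

Vm = 58.7 · log₁₀[(Σ P·[cation]ₒ + Σ P·[anion]ᵢ) / (Σ P·[cation]ᵢ + Σ P·[anion]ₒ)]
Numerator = 1×6.37 + 0.046×122 + 0.088×14.5 = 13.26
Denominator = 1×146 + 0.046×25.2 + 0.088×111 = 156.9
Vm = 58.7 · log₁₀(0.084485) = 58.7 × (-1.0732) = -63.00 mV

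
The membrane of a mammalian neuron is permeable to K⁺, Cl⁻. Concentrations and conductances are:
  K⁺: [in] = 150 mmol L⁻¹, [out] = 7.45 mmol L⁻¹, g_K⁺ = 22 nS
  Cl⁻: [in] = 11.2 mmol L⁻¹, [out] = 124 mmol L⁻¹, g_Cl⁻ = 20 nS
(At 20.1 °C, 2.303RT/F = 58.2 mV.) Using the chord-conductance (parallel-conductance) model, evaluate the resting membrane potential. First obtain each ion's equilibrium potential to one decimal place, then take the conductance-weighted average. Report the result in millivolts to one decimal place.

E_K⁺ = (58.2/1)·log₁₀(7.45/150) = -75.9 mV
E_Cl⁻ = (58.2/-1)·log₁₀(124/11.2) = -60.8 mV
Vm = (Σ gᵢEᵢ)/(Σ gᵢ) = (22·-75.9 + 20·-60.8) / (22 + 20)
= -2885.80 / 42 = -68.71 mV

-68.7 mV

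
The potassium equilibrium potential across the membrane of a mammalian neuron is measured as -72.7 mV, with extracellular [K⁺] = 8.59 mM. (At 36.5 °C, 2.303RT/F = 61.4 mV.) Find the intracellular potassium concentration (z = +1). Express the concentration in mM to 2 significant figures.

130 mM

Nernst: E = (61.4/1) · log₁₀([out]/[in]), so log₁₀([out]/[in]) = -72.7 × 1 / 61.4 = -1.1840.
[out]/[in] = 10^(-1.1840) = 0.06546.
[in] = 8.59 / 0.06546 = 131.2 mM.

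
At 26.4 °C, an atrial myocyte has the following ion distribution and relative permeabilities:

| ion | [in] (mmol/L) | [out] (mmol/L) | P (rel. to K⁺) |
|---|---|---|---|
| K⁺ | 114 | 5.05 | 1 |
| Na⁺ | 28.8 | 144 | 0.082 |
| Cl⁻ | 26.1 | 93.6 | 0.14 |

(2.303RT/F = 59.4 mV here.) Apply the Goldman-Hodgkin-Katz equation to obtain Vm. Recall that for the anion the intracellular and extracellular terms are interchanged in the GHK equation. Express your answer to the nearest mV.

Vm = 59.4 · log₁₀[(Σ P·[cation]ₒ + Σ P·[anion]ᵢ) / (Σ P·[cation]ᵢ + Σ P·[anion]ₒ)]
Numerator = 1×5.05 + 0.082×144 + 0.14×26.1 = 20.51
Denominator = 1×114 + 0.082×28.8 + 0.14×93.6 = 129.5
Vm = 59.4 · log₁₀(0.15844) = 59.4 × (-0.8001) = -47.53 mV

-48 mV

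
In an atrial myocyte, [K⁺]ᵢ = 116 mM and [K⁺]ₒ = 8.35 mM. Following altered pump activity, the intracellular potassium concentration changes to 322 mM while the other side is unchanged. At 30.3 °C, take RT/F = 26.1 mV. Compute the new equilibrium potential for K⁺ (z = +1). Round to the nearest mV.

-95 mV

After the shift: [K⁺]_out = 8.35, [K⁺]_in = 322 mM.
E_new = (26.1/1)·ln(8.35/322) = 26.10 · (-3.6523) = -95.32 mV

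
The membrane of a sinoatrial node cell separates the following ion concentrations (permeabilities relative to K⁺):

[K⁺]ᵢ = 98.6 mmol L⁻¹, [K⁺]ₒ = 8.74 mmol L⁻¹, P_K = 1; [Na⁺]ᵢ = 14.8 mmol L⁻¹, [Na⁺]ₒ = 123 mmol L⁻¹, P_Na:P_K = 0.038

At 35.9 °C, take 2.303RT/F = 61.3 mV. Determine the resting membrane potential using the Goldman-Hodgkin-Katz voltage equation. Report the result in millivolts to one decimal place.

Vm = 61.3 · log₁₀[(Σ P·[cation]ₒ + Σ P·[anion]ᵢ) / (Σ P·[cation]ᵢ + Σ P·[anion]ₒ)]
Numerator = 1×8.74 + 0.038×123 = 13.41
Denominator = 1×98.6 + 0.038×14.8 = 99.16
Vm = 61.3 · log₁₀(0.13527) = 61.3 × (-0.8688) = -53.26 mV

-53.3 mV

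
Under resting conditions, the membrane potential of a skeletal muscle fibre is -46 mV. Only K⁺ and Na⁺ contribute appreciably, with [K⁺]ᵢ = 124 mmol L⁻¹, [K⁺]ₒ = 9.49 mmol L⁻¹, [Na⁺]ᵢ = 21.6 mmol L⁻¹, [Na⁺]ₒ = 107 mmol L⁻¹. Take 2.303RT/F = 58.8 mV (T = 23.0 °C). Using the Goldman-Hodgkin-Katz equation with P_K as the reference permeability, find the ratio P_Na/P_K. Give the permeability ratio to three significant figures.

Let α = P_Na/P_K. GHK: Vm = 58.8·log₁₀[(Kₒ + α·Naₒ)/(Kᵢ + α·Naᵢ)].
10^(Vm/58.8) = 10^(-46.0/58.8) = 0.16508
So 0.16508·(Kᵢ + α·Naᵢ) = Kₒ + α·Naₒ → α = (0.16508·124.0 − 9.49) / (107.0 − 0.16508·21.6)
α = (20.47 − 9.49) / (107.0 − 3.566) = 10.98/103.4 = 0.1062

0.106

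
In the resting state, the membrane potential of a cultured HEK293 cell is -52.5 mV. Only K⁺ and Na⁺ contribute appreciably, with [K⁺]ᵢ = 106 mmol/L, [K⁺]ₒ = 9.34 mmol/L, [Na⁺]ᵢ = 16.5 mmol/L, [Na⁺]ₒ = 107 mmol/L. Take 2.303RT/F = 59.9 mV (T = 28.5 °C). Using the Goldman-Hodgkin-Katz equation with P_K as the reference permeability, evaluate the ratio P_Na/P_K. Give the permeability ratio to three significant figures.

0.0453

Let α = P_Na/P_K. GHK: Vm = 59.9·log₁₀[(Kₒ + α·Naₒ)/(Kᵢ + α·Naᵢ)].
10^(Vm/59.9) = 10^(-52.5/59.9) = 0.1329
So 0.1329·(Kᵢ + α·Naᵢ) = Kₒ + α·Naₒ → α = (0.1329·106.0 − 9.34) / (107.0 − 0.1329·16.5)
α = (14.09 − 9.34) / (107.0 − 2.193) = 4.748/104.8 = 0.0453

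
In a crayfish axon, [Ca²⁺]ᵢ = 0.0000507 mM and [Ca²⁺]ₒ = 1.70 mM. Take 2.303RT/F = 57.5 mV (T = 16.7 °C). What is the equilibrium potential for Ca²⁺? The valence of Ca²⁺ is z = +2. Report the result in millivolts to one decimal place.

E = (57.5/z) · log₁₀([Ca²⁺]_out/[Ca²⁺]_in) with z = +2.
= (57.5/2) · log₁₀(1.70/0.0000507) = 28.75 · log₁₀(3.353e+04)
= 28.75 · (4.5254) = 130.11 mV

130.1 mV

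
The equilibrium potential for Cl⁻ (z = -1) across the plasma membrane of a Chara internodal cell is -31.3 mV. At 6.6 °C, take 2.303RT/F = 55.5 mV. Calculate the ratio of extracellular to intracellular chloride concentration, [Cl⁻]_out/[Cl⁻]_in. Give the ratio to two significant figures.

log₁₀([out]/[in]) = E·z/(55.5) = -31.3 × -1 / 55.5 = 0.5640
[out]/[in] = 10^(0.5640) = 3.664

3.7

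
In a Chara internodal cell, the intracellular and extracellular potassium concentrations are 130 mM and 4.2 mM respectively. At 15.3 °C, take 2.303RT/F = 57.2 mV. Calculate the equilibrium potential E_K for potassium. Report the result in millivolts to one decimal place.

E = (57.2/z) · log₁₀([K⁺]_out/[K⁺]_in) with z = +1.
= (57.2/1) · log₁₀(4.2/130) = 57.20 · log₁₀(0.03231)
= 57.20 · (-1.4907) = -85.27 mV

-85.3 mV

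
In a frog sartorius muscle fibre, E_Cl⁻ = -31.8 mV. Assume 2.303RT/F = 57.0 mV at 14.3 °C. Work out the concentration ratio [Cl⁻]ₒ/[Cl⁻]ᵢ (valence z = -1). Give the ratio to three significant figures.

3.61

log₁₀([out]/[in]) = E·z/(57.0) = -31.8 × -1 / 57.0 = 0.5579
[out]/[in] = 10^(0.5579) = 3.613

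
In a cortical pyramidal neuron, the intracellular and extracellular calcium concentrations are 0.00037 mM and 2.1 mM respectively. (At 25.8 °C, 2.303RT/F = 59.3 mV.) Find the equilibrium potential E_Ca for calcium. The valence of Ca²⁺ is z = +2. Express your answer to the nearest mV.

E = (59.3/z) · log₁₀([Ca²⁺]_out/[Ca²⁺]_in) with z = +2.
= (59.3/2) · log₁₀(2.1/0.00037) = 29.65 · log₁₀(5676)
= 29.65 · (3.7540) = 111.31 mV

111 mV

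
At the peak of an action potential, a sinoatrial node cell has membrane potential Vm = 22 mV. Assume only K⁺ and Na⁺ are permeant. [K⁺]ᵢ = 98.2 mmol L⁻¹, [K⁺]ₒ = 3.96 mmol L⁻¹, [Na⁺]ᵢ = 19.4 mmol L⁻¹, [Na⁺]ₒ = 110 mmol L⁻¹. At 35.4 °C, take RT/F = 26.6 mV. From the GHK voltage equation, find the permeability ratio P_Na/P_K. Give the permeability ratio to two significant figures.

3.4

Let α = P_Na/P_K. GHK: Vm = 26.6·ln[(Kₒ + α·Naₒ)/(Kᵢ + α·Naᵢ)].
e^(Vm/26.6) = e^(22.0/26.6) = 2.2866
So 2.2866·(Kᵢ + α·Naᵢ) = Kₒ + α·Naₒ → α = (2.2866·98.2 − 3.96) / (110.0 − 2.2866·19.4)
α = (224.5 − 3.96) / (110.0 − 44.36) = 220.6/65.64 = 3.361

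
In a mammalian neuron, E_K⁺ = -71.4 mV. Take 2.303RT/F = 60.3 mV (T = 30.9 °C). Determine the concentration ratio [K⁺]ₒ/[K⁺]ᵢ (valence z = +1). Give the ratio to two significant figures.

0.065

log₁₀([out]/[in]) = E·z/(60.3) = -71.4 × 1 / 60.3 = -1.1841
[out]/[in] = 10^(-1.1841) = 0.06545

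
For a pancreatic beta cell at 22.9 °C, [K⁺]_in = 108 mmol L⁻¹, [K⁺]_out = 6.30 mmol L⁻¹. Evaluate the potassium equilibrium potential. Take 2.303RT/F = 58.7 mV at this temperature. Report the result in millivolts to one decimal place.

-72.4 mV

E = (58.7/z) · log₁₀([K⁺]_out/[K⁺]_in) with z = +1.
= (58.7/1) · log₁₀(6.30/108) = 58.70 · log₁₀(0.05833)
= 58.70 · (-1.2341) = -72.44 mV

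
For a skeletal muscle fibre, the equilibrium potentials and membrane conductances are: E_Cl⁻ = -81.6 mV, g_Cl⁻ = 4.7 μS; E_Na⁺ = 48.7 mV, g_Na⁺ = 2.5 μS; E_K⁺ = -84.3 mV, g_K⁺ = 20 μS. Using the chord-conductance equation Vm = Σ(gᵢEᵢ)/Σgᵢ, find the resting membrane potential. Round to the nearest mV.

Σ gᵢEᵢ = 4.7·(-81.6) + 2.5·(48.7) + 20·(-84.3) = -1947.77
Σ gᵢ = 4.7 + 2.5 + 20 = 27.2
Vm = -1947.77 / 27.2 = -71.61 mV

-72 mV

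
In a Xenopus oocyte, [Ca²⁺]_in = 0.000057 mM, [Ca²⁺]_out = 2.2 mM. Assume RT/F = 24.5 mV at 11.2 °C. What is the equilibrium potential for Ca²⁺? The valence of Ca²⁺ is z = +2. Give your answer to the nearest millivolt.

E = (24.5/z) · ln([Ca²⁺]_out/[Ca²⁺]_in) with z = +2.
= (24.5/2) · ln(2.2/0.000057) = 12.25 · ln(3.86e+04)
= 12.25 · (10.5609) = 129.37 mV

129 mV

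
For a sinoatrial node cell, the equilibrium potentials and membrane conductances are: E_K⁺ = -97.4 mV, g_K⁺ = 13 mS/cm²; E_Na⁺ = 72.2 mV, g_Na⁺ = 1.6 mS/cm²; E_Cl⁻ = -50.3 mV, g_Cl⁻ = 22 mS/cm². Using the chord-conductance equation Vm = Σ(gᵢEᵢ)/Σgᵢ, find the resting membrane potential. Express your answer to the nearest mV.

-62 mV

Σ gᵢEᵢ = 13·(-97.4) + 1.6·(72.2) + 22·(-50.3) = -2257.28
Σ gᵢ = 13 + 1.6 + 22 = 36.6
Vm = -2257.28 / 36.6 = -61.67 mV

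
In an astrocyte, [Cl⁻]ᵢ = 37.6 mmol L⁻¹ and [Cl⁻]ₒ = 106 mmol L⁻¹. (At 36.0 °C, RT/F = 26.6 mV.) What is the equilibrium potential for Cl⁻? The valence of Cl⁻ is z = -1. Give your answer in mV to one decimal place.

-27.6 mV

E = (26.6/z) · ln([Cl⁻]_out/[Cl⁻]_in) with z = -1.
For an anion, dividing by z = -1 reverses the sign.
= (26.6/-1) · ln(106/37.6) = -26.60 · ln(2.819)
= -26.60 · (1.0364) = -27.57 mV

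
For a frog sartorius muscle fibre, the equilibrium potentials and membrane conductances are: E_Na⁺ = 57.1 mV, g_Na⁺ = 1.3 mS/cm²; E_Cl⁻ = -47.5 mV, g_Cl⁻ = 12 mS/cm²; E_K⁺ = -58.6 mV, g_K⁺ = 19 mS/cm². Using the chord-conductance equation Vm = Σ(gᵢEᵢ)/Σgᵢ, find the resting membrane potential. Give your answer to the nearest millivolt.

-50 mV

Σ gᵢEᵢ = 1.3·(57.1) + 12·(-47.5) + 19·(-58.6) = -1609.17
Σ gᵢ = 1.3 + 12 + 19 = 32.3
Vm = -1609.17 / 32.3 = -49.82 mV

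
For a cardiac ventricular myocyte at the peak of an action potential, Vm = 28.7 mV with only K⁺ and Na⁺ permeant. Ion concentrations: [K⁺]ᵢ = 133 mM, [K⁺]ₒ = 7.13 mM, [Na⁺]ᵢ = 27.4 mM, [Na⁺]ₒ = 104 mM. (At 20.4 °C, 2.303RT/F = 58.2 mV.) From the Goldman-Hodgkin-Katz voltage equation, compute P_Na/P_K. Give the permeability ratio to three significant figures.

21.7

Let α = P_Na/P_K. GHK: Vm = 58.2·log₁₀[(Kₒ + α·Naₒ)/(Kᵢ + α·Naᵢ)].
10^(Vm/58.2) = 10^(28.7/58.2) = 3.1126
So 3.1126·(Kᵢ + α·Naᵢ) = Kₒ + α·Naₒ → α = (3.1126·133.0 − 7.13) / (104.0 − 3.1126·27.4)
α = (414 − 7.13) / (104.0 − 85.29) = 406.8/18.71 = 21.74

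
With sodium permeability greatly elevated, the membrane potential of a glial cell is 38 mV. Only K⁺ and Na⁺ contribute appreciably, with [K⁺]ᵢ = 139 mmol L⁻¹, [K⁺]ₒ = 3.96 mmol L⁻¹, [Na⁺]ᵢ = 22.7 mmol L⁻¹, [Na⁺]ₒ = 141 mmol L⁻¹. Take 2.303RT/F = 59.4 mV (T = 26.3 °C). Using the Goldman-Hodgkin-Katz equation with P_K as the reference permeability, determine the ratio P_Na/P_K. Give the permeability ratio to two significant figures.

14

Let α = P_Na/P_K. GHK: Vm = 59.4·log₁₀[(Kₒ + α·Naₒ)/(Kᵢ + α·Naᵢ)].
10^(Vm/59.4) = 10^(38.0/59.4) = 4.3625
So 4.3625·(Kᵢ + α·Naᵢ) = Kₒ + α·Naₒ → α = (4.3625·139.0 − 3.96) / (141.0 − 4.3625·22.7)
α = (606.4 − 3.96) / (141.0 − 99.03) = 602.4/41.97 = 14.35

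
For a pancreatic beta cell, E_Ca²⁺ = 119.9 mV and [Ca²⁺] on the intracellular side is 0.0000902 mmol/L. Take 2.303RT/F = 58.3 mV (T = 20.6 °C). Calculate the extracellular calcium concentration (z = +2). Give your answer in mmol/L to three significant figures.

1.17 mmol/L

Nernst: E = (58.3/2) · log₁₀([out]/[in]), so log₁₀([out]/[in]) = 119.9 × 2 / 58.3 = 4.1132.
[out]/[in] = 10^(4.1132) = 1.298e+04.
[out] = 1.298e+04 × 0.0000902 = 1.171 mmol/L.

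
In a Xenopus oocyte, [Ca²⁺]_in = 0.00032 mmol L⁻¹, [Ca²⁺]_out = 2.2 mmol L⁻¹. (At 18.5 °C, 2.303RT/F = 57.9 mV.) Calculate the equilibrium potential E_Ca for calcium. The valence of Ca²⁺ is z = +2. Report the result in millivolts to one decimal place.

111.1 mV

E = (57.9/z) · log₁₀([Ca²⁺]_out/[Ca²⁺]_in) with z = +2.
= (57.9/2) · log₁₀(2.2/0.00032) = 28.95 · log₁₀(6875)
= 28.95 · (3.8373) = 111.09 mV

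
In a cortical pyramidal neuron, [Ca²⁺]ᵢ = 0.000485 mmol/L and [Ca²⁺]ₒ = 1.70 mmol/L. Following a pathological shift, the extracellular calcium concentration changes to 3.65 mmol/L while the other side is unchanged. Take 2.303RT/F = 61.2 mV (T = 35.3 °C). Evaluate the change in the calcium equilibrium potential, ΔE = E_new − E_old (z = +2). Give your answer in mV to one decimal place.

10.2 mV

E_old = (61.2/2)·log₁₀(1.70/0.000485) = 108.47 mV
E_new = (61.2/2)·log₁₀(3.65/0.000485) = 118.62 mV
ΔE = 118.62 − (108.47) = 10.15 mV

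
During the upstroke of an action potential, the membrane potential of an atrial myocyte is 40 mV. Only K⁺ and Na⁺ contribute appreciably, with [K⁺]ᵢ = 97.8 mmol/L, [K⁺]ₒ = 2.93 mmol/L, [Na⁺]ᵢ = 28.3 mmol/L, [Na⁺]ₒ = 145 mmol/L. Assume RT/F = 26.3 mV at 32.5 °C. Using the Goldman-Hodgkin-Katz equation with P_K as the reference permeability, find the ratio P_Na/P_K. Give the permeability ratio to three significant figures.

Let α = P_Na/P_K. GHK: Vm = 26.3·ln[(Kₒ + α·Naₒ)/(Kᵢ + α·Naᵢ)].
e^(Vm/26.3) = e^(40.0/26.3) = 4.5764
So 4.5764·(Kᵢ + α·Naᵢ) = Kₒ + α·Naₒ → α = (4.5764·97.8 − 2.93) / (145.0 − 4.5764·28.3)
α = (447.6 − 2.93) / (145.0 − 129.5) = 444.6/15.49 = 28.71

28.7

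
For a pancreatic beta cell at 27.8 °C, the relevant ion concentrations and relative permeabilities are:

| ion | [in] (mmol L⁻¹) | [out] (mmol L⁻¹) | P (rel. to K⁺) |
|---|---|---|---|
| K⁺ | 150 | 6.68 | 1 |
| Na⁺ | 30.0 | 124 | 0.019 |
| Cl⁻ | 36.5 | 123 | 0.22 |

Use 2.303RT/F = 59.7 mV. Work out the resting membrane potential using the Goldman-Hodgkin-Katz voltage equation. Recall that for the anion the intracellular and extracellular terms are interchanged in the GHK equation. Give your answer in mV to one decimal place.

-60.7 mV

Vm = 59.7 · log₁₀[(Σ P·[cation]ₒ + Σ P·[anion]ᵢ) / (Σ P·[cation]ᵢ + Σ P·[anion]ₒ)]
Numerator = 1×6.68 + 0.019×124 + 0.22×36.5 = 17.07
Denominator = 1×150 + 0.019×30.0 + 0.22×123 = 177.6
Vm = 59.7 · log₁₀(0.096076) = 59.7 × (-1.0174) = -60.74 mV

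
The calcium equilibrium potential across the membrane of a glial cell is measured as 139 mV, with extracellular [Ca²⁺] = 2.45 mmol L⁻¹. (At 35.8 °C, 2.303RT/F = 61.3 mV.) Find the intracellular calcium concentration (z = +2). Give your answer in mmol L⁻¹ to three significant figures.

Nernst: E = (61.3/2) · log₁₀([out]/[in]), so log₁₀([out]/[in]) = 139.0 × 2 / 61.3 = 4.5351.
[out]/[in] = 10^(4.5351) = 3.428e+04.
[in] = 2.45 / 3.428e+04 = 7.146e-05 mmol L⁻¹.

0.0000715 mmol L⁻¹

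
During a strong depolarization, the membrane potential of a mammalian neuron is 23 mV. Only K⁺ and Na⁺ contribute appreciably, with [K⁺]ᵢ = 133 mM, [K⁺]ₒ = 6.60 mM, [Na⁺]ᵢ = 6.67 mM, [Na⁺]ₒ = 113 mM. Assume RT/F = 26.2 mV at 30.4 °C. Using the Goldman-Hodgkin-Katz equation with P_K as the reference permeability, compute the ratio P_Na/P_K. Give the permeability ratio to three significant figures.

3.23

Let α = P_Na/P_K. GHK: Vm = 26.2·ln[(Kₒ + α·Naₒ)/(Kᵢ + α·Naᵢ)].
e^(Vm/26.2) = e^(23.0/26.2) = 2.4058
So 2.4058·(Kᵢ + α·Naᵢ) = Kₒ + α·Naₒ → α = (2.4058·133.0 − 6.6) / (113.0 − 2.4058·6.67)
α = (320 − 6.6) / (113.0 − 16.05) = 313.4/96.95 = 3.232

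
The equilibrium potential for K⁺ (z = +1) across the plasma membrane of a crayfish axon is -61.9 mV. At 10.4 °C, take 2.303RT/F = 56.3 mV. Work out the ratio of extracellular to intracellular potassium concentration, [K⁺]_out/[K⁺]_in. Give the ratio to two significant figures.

log₁₀([out]/[in]) = E·z/(56.3) = -61.9 × 1 / 56.3 = -1.0995
[out]/[in] = 10^(-1.0995) = 0.07953

0.080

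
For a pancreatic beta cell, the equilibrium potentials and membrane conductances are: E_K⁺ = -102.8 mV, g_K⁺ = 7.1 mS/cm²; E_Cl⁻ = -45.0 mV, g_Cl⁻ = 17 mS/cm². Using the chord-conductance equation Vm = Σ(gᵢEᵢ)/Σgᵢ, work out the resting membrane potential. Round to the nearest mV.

Σ gᵢEᵢ = 7.1·(-102.8) + 17·(-45.0) = -1494.88
Σ gᵢ = 7.1 + 17 = 24.1
Vm = -1494.88 / 24.1 = -62.03 mV

-62 mV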